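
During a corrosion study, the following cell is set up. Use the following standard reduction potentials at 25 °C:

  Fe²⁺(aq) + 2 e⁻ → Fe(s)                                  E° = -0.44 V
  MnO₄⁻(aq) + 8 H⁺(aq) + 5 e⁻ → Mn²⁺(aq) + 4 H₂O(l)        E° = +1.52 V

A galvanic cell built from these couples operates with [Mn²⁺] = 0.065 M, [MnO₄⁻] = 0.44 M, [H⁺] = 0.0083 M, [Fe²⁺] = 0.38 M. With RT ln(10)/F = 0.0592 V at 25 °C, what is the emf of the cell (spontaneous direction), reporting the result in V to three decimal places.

MnO₄⁻/Mn²⁺ is the cathode (higher E°), Fe²⁺/Fe the anode: E°cell = +1.52 − (-0.44) = +1.96 V, n = 10.
Overall: 2 MnO₄⁻(aq) + 16 H⁺(aq) + 5 Fe(s) → 2 Mn²⁺(aq) + 8 H₂O(l) + 5 Fe²⁺(aq)
Q = [Mn²⁺]^2·[Fe²⁺]^5 / ([MnO₄⁻]^2·[H⁺]^16); log Q = 29.533.
E = E° − (0.0592/n) log Q = +1.96 − (0.0592/10)(29.533) = +1.785 V.

+1.785 V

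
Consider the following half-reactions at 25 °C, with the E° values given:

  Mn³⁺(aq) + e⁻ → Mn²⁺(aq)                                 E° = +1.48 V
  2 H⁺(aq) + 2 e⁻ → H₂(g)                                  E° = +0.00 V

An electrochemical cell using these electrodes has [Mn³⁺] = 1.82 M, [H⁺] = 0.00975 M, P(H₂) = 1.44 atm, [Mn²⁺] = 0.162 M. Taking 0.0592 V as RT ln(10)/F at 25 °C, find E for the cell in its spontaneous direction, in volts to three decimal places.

Mn³⁺/Mn²⁺ is the cathode (higher E°), H⁺/H₂ the anode: E°cell = +1.48 − (+0.00) = +1.48 V, n = 2.
Overall: 2 Mn³⁺(aq) + H₂(g) → 2 Mn²⁺(aq) + 2 H⁺(aq)
Q = [Mn²⁺]^2·[H⁺]^2 / ([Mn³⁺]^2·P(H₂)); log Q = -6.281.
E = E° − (0.0592/n) log Q = +1.48 − (0.0592/2)(-6.281) = +1.666 V.

+1.666 V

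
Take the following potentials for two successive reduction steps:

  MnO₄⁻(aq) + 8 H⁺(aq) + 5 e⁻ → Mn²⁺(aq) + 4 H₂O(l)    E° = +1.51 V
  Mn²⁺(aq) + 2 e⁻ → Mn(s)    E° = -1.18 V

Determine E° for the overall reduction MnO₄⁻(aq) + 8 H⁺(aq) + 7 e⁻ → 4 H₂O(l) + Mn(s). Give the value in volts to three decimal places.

Standard free energies of sequential steps add: ΔG°₃ = ΔG°₁ + ΔG°₂, so n₃E°₃ = n₁E°₁ + n₂E°₂.
E°₃ = (5×+1.51 + 2×-1.18) / 7 = (+5.190) / 7 = +0.741 V.
Simply averaging or adding the two E° values would be wrong; the electron-weighted sum is required.

+0.741 V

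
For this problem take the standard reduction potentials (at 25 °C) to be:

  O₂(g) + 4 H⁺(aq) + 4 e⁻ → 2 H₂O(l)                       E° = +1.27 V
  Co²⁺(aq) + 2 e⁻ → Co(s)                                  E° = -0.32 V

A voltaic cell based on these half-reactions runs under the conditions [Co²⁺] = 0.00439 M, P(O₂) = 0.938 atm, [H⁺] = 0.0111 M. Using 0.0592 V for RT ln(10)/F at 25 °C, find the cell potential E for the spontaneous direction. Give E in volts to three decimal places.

O₂/H₂O is the cathode (higher E°), Co²⁺/Co the anode: E°cell = +1.27 − (-0.32) = +1.59 V, n = 4.
Overall: O₂(g) + 4 H⁺(aq) + 2 Co(s) → 2 H₂O(l) + 2 Co²⁺(aq)
Q = [Co²⁺]^2 / (P(O₂)·[H⁺]^4); log Q = 3.131.
E = E° − (0.0592/n) log Q = +1.59 − (0.0592/4)(3.131) = +1.544 V.

+1.544 V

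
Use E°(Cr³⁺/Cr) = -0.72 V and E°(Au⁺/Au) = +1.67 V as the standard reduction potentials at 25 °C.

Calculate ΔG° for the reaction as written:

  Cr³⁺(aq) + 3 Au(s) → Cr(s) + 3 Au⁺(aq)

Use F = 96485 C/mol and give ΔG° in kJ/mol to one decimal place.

+691.8 kJ/mol

As written, Cr³⁺/Cr is reduced (cathode) and Au⁺/Au is oxidised (anode), so E°cell = (-0.72) − (+1.67) = -2.39 V.
Balancing electrons gives n = 3.
ΔG° = −nFE° = −(3)(96485)(-2.39) = 691,797 J = +691.8 kJ/mol.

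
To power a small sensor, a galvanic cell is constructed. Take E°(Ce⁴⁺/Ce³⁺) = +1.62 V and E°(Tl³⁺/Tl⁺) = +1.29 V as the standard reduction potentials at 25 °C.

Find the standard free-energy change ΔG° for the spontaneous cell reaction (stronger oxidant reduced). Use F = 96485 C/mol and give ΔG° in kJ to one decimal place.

-63.7 kJ

Ce⁴⁺/Ce³⁺ (E° = +1.62 V) is the cathode; Tl³⁺/Tl⁺ (E° = +1.29 V) is the anode, so E°cell = +0.33 V.
Balancing electrons gives n = 2 (lcm of 1 and 2).
ΔG° = −nFE° = −(2)(96485)(+0.33) = -63,680 J = -63.7 kJ.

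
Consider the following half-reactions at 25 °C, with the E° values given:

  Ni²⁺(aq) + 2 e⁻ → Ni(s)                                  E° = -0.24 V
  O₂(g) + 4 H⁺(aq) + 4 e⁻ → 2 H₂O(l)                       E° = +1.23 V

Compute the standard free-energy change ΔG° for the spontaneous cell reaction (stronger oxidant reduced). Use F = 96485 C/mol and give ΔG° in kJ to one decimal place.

O₂/H₂O (E° = +1.23 V) is the cathode; Ni²⁺/Ni (E° = -0.24 V) is the anode, so E°cell = +1.47 V.
Balancing electrons gives n = 4 (lcm of 4 and 2).
ΔG° = −nFE° = −(4)(96485)(+1.47) = -567,332 J = -567.3 kJ.

-567.3 kJ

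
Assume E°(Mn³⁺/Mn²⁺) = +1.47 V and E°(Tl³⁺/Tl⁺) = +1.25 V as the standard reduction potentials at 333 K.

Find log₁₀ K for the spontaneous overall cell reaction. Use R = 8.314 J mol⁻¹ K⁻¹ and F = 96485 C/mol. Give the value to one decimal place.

Cathode: Mn³⁺/Mn²⁺; anode: Tl³⁺/Tl⁺. E°cell = (+1.47) − (+1.25) = +0.22 V, with n = 2.
ΔG° = −nFE° = −RT ln K, so ln K = nFE°/(RT) = (2)(96485)(+0.22) / ((8.314)(333)) = 15.334.
log₁₀ K = 15.334 / ln 10 = 6.7.

6.7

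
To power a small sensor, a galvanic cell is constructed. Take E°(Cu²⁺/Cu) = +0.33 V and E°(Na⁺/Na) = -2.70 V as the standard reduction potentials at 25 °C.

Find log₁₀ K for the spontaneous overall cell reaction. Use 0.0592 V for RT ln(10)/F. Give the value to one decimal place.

Cathode: Cu²⁺/Cu; anode: Na⁺/Na. E°cell = +3.03 V, n = 2.
log K = nE°cell / 0.0592 = (2)(+3.03) / 0.0592 = 102.4.

102.4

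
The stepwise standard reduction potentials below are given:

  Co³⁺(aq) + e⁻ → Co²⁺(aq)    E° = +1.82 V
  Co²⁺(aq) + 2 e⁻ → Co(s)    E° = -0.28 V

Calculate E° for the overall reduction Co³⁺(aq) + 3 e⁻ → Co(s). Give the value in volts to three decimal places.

+0.420 V

Since ΔG° = −nFE° is additive over sequential reductions, n₃E°₃ = n₁E°₁ + n₂E°₂.
E°₃ = (1×+1.82 + 2×-0.28) / 3 = (+1.260) / 3 = +0.420 V.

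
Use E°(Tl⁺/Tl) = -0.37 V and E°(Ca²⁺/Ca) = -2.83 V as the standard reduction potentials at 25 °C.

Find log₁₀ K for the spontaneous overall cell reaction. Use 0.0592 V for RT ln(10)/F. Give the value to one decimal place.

83.1

Cathode: Tl⁺/Tl; anode: Ca²⁺/Ca. E°cell = +2.46 V, n = 2.
log K = nE°cell / 0.0592 = (2)(+2.46) / 0.0592 = 83.1.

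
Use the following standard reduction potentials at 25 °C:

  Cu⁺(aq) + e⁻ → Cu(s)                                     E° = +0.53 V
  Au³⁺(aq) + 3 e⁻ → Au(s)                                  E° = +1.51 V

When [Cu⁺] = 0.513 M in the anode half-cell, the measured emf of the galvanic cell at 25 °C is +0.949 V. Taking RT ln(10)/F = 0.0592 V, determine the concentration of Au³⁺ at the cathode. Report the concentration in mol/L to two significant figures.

Au³⁺/Au is the cathode, Cu⁺/Cu the anode: E°cell = +0.98 V, n = 3.
Overall reaction: Au³⁺(aq) + 3 Cu(s) → Au(s) + 3 Cu⁺(aq); Q = [Cu⁺]^3/[Au³⁺]^1.
From E = E° − (0.0592/n) log Q: log Q = (E° − E)·n/0.0592 = (+0.98 − (+0.949))·3/0.0592 = 1.5709.
So 1·log[Au³⁺] = 3·log(0.513) − log Q = -0.8696 − (1.5709) = -2.4405; [Au³⁺] = 10^(-2.4405) ≈ 0.0036 M.

0.0036 M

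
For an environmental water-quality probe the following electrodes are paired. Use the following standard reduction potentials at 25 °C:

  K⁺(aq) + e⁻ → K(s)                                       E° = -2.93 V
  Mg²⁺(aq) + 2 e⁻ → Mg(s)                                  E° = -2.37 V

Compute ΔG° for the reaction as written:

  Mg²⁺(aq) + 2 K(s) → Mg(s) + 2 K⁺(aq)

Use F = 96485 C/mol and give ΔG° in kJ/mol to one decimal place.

-108.1 kJ/mol

As written, Mg²⁺/Mg is reduced (cathode) and K⁺/K is oxidised (anode), so E°cell = (-2.37) − (-2.93) = +0.56 V.
Balancing electrons gives n = 2.
ΔG° = −nFE° = −(2)(96485)(+0.56) = -108,063 J = -108.1 kJ/mol.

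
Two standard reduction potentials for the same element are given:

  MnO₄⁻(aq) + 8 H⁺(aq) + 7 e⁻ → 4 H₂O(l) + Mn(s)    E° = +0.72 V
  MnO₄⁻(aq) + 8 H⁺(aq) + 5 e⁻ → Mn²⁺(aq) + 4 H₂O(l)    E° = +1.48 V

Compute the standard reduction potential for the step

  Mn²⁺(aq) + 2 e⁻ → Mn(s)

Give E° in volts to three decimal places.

Sequential free energies add, so n₃E°₃ = n₁E°₁ + n₂E°₂.
With n₃ = 7, and the known step contributing 5×(+1.48) V, the unknown satisfies 2·E° = 7×(+0.72) − 5×(+1.48) = -2.360.
E° = -2.360 / 2 = -1.180 V.

-1.180 V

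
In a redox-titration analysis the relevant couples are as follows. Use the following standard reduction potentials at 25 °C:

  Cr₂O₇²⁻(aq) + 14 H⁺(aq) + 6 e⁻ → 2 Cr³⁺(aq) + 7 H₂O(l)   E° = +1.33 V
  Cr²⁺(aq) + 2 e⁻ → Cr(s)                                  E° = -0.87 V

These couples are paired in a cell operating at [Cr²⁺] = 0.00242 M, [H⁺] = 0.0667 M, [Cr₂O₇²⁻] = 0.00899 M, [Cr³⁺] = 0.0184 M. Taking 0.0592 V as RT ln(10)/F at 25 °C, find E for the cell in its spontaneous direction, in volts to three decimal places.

Cr₂O₇²⁻/Cr³⁺ is the cathode (higher E°), Cr²⁺/Cr the anode: E°cell = +1.33 − (-0.87) = +2.20 V, n = 6.
Overall: Cr₂O₇²⁻(aq) + 14 H⁺(aq) + 3 Cr(s) → 2 Cr³⁺(aq) + 7 H₂O(l) + 3 Cr²⁺(aq)
Q = [Cr³⁺]^2·[Cr²⁺]^3 / ([Cr₂O₇²⁻]·[H⁺]^14); log Q = 7.190.
E = E° − (0.0592/n) log Q = +2.20 − (0.0592/6)(7.190) = +2.129 V.

+2.129 V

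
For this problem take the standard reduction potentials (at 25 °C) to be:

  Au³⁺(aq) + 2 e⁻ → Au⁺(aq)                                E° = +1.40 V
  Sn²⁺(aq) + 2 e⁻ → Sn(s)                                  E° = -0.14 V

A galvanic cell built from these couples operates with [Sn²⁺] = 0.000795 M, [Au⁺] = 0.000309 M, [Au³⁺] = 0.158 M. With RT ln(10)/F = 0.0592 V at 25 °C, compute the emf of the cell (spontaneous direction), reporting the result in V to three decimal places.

+1.712 V

Au³⁺/Au⁺ is the cathode (higher E°), Sn²⁺/Sn the anode: E°cell = +1.40 − (-0.14) = +1.54 V, n = 2.
Overall: Au³⁺(aq) + Sn(s) → Au⁺(aq) + Sn²⁺(aq)
Q = [Au⁺]·[Sn²⁺] / ([Au³⁺]); log Q = -5.808.
E = E° − (0.0592/n) log Q = +1.54 − (0.0592/2)(-5.808) = +1.712 V.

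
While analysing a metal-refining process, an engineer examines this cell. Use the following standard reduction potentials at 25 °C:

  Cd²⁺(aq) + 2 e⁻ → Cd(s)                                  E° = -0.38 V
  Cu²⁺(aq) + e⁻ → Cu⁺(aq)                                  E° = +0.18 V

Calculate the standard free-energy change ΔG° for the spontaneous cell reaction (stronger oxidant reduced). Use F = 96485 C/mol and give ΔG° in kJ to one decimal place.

-108.1 kJ

Cu²⁺/Cu⁺ (E° = +0.18 V) is the cathode; Cd²⁺/Cd (E° = -0.38 V) is the anode, so E°cell = +0.56 V.
Balancing electrons gives n = 2 (lcm of 1 and 2).
ΔG° = −nFE° = −(2)(96485)(+0.56) = -108,063 J = -108.1 kJ.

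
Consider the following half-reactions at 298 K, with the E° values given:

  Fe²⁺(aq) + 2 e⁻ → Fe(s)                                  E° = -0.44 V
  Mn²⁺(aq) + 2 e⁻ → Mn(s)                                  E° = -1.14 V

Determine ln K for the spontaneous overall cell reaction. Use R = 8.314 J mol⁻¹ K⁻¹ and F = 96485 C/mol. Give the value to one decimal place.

Cathode: Fe²⁺/Fe; anode: Mn²⁺/Mn. E°cell = (-0.44) − (-1.14) = +0.70 V, with n = 2.
ΔG° = −nFE° = −RT ln K, so ln K = nFE°/(RT) = (2)(96485)(+0.70) / ((8.314)(298)) = 54.521.

54.5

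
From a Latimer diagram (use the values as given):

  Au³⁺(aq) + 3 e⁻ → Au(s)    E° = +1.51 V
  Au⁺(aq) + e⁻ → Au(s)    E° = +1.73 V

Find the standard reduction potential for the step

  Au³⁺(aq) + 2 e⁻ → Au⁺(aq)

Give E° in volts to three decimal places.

Sequential free energies add, so n₃E°₃ = n₁E°₁ + n₂E°₂.
With n₃ = 3, and the known step contributing 1×(+1.73) V, the unknown satisfies 2·E° = 3×(+1.51) − 1×(+1.73) = +2.800.
E° = +2.800 / 2 = +1.400 V.

+1.400 V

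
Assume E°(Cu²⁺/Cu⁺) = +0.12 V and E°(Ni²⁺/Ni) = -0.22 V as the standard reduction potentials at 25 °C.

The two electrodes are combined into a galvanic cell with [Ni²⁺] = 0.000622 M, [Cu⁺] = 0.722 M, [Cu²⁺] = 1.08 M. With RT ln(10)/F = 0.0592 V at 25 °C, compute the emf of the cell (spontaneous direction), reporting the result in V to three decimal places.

Cu²⁺/Cu⁺ is the cathode (higher E°), Ni²⁺/Ni the anode: E°cell = +0.12 − (-0.22) = +0.34 V, n = 2.
Overall: 2 Cu²⁺(aq) + Ni(s) → 2 Cu⁺(aq) + Ni²⁺(aq)
Q = [Cu⁺]^2·[Ni²⁺] / ([Cu²⁺]^2); log Q = -3.556.
E = E° − (0.0592/n) log Q = +0.34 − (0.0592/2)(-3.556) = +0.445 V.

+0.445 V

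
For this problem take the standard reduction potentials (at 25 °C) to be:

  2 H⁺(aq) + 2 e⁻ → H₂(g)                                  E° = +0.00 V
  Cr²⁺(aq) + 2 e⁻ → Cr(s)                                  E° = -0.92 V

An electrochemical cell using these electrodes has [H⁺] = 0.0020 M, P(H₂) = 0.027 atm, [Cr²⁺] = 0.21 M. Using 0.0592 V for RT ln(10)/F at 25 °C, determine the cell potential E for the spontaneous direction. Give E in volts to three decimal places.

H⁺/H₂ is the cathode (higher E°), Cr²⁺/Cr the anode: E°cell = +0.00 − (-0.92) = +0.92 V, n = 2.
Overall: 2 H⁺(aq) + Cr(s) → H₂(g) + Cr²⁺(aq)
Q = P(H₂)·[Cr²⁺] / ([H⁺]^2); log Q = 3.152.
E = E° − (0.0592/n) log Q = +0.92 − (0.0592/2)(3.152) = +0.827 V.

+0.827 V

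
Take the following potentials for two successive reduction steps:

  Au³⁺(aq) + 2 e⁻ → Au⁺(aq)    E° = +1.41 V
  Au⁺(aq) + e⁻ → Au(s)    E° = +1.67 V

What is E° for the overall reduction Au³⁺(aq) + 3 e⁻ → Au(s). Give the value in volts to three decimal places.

+1.497 V

Standard free energies of sequential steps add: ΔG°₃ = ΔG°₁ + ΔG°₂, so n₃E°₃ = n₁E°₁ + n₂E°₂.
E°₃ = (2×+1.41 + 1×+1.67) / 3 = (+4.490) / 3 = +1.497 V.
Simply averaging or adding the two E° values would be wrong; the electron-weighted sum is required.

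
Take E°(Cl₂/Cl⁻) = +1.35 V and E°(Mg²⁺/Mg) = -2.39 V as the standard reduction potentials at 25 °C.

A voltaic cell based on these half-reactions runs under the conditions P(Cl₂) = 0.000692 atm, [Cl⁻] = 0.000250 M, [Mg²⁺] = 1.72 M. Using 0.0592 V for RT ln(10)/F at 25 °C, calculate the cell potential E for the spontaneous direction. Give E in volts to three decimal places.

Cl₂/Cl⁻ is the cathode (higher E°), Mg²⁺/Mg the anode: E°cell = +1.35 − (-2.39) = +3.74 V, n = 2.
Overall: Cl₂(g) + Mg(s) → 2 Cl⁻(aq) + Mg²⁺(aq)
Q = [Cl⁻]^2·[Mg²⁺] / (P(Cl₂)); log Q = -3.809.
E = E° − (0.0592/n) log Q = +3.74 − (0.0592/2)(-3.809) = +3.853 V.

+3.853 V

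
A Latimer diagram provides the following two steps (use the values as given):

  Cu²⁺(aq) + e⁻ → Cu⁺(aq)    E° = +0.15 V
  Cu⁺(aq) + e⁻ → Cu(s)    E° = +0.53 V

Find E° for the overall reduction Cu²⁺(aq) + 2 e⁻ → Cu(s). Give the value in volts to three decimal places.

Since ΔG° = −nFE° is additive over sequential reductions, n₃E°₃ = n₁E°₁ + n₂E°₂.
E°₃ = (1×+0.15 + 1×+0.53) / 2 = (+0.680) / 2 = +0.340 V.

+0.340 V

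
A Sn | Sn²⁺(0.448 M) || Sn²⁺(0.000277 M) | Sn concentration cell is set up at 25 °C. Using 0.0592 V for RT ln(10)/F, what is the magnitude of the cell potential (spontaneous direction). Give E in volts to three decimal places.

+0.095 V

For a concentration cell E°cell = 0. The 0.448 M side is the cathode (reduction is favoured where [Sn²⁺] is higher).
With n = 2, E = −(0.0592/2) log([Sn²⁺]ₐₙ/[Sn²⁺]꜀ₐₜ) = −(0.0592/2) log(0.000277/0.448) = −(0.0592/2)(-3.209) = +0.095 V.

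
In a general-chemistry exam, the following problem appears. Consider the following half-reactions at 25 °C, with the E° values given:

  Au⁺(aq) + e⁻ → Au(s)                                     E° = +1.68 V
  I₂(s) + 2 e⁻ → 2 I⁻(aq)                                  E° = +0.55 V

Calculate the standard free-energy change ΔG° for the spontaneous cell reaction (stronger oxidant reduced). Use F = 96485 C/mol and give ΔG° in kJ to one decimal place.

-218.1 kJ

Au⁺/Au (E° = +1.68 V) is the cathode; I₂/I⁻ (E° = +0.55 V) is the anode, so E°cell = +1.13 V.
Balancing electrons gives n = 2 (lcm of 1 and 2).
ΔG° = −nFE° = −(2)(96485)(+1.13) = -218,056 J = -218.1 kJ.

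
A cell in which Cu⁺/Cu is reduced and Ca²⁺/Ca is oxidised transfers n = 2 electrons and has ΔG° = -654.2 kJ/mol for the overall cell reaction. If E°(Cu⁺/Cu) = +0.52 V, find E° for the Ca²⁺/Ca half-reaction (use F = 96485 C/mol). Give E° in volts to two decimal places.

E°cell = −ΔG°/(nF) = −(-654.2×10³)/((2)(96485)) = +3.390 V.
Since Cu⁺/Cu is the cathode and Ca²⁺/Ca the anode, E°cell = E°(Cu⁺/Cu) − E°(Ca²⁺/Ca).
So E°(Ca²⁺/Ca) = E°(Cu⁺/Cu) − E°cell = (+0.52) − (+3.390) = -2.87 V.

-2.87 V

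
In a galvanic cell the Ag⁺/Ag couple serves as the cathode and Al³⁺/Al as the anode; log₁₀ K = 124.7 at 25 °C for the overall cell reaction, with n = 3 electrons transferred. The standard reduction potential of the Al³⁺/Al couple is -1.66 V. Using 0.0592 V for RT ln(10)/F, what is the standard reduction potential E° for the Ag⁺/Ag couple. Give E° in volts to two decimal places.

E°cell = (0.0592/n)·log K = (0.0592/3)(124.7) = +2.461 V.
Since Ag⁺/Ag is the cathode and Al³⁺/Al the anode, E°cell = E°(Ag⁺/Ag) − E°(Al³⁺/Al).
So E°(Ag⁺/Ag) = E°cell + E°(Al³⁺/Al) = +2.461 + (-1.66) = +0.80 V.

+0.80 V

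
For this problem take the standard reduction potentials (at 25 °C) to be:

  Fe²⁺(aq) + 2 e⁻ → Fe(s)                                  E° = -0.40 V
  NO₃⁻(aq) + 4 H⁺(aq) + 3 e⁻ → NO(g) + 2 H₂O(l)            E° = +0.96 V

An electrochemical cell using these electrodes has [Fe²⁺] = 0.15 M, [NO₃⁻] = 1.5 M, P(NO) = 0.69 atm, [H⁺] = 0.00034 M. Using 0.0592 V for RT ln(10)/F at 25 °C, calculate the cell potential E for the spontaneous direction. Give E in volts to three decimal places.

NO₃⁻/NO is the cathode (higher E°), Fe²⁺/Fe the anode: E°cell = +0.96 − (-0.40) = +1.36 V, n = 6.
Overall: 2 NO₃⁻(aq) + 8 H⁺(aq) + 3 Fe(s) → 2 NO(g) + 4 H₂O(l) + 3 Fe²⁺(aq)
Q = P(NO)^2·[Fe²⁺]^3 / ([NO₃⁻]^2·[H⁺]^8); log Q = 24.602.
E = E° − (0.0592/n) log Q = +1.36 − (0.0592/6)(24.602) = +1.117 V.

+1.117 V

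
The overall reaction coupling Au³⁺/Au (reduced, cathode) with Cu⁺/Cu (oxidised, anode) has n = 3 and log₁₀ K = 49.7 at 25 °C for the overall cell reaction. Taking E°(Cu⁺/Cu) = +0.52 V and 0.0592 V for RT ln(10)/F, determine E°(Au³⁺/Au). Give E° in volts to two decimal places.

+1.50 V

E°cell = (0.0592/n)·log K = (0.0592/3)(49.7) = +0.981 V.
Since Au³⁺/Au is the cathode and Cu⁺/Cu the anode, E°cell = E°(Au³⁺/Au) − E°(Cu⁺/Cu).
So E°(Au³⁺/Au) = E°cell + E°(Cu⁺/Cu) = +0.981 + (+0.52) = +1.50 V.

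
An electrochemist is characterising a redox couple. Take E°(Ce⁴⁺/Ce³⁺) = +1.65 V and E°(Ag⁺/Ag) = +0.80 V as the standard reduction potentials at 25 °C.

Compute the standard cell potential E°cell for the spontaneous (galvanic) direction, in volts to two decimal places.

+0.85 V

The Ce⁴⁺/Ce³⁺ couple has the higher reduction potential, so it is the cathode; Ag⁺/Ag is oxidised at the anode.
E°cell = E°(cathode) − E°(anode) = (+1.65) − (+0.80) = +0.85 V.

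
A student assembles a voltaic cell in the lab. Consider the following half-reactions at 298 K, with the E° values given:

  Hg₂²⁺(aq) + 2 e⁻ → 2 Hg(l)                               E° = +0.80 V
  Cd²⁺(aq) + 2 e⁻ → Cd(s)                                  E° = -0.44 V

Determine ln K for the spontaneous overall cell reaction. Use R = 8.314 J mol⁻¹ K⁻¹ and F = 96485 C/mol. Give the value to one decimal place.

Cathode: Hg₂²⁺/Hg; anode: Cd²⁺/Cd. E°cell = (+0.80) − (-0.44) = +1.24 V, with n = 2.
ΔG° = −nFE° = −RT ln K, so ln K = nFE°/(RT) = (2)(96485)(+1.24) / ((8.314)(298)) = 96.580.

96.6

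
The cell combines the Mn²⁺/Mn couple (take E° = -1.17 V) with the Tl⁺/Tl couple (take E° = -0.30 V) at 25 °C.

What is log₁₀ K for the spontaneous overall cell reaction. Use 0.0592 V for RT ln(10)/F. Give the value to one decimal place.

29.4

Cathode: Tl⁺/Tl; anode: Mn²⁺/Mn. E°cell = +0.87 V, n = 2.
log K = nE°cell / 0.0592 = (2)(+0.87) / 0.0592 = 29.4.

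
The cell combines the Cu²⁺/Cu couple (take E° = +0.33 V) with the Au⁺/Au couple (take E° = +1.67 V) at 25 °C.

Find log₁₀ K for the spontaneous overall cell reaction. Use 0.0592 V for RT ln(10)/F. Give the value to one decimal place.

45.3

Cathode: Au⁺/Au; anode: Cu²⁺/Cu. E°cell = +1.34 V, n = 2.
log K = nE°cell / 0.0592 = (2)(+1.34) / 0.0592 = 45.3.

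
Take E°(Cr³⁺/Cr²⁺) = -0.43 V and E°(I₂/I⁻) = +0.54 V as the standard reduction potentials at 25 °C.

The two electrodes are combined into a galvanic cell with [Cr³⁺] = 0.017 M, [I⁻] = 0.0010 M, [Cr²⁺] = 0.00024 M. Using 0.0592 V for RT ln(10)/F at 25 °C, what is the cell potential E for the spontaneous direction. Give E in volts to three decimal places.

I₂/I⁻ is the cathode (higher E°), Cr³⁺/Cr²⁺ the anode: E°cell = +0.54 − (-0.43) = +0.97 V, n = 2.
Overall: I₂(s) + 2 Cr²⁺(aq) → 2 I⁻(aq) + 2 Cr³⁺(aq)
Q = [I⁻]^2·[Cr³⁺]^2 / ([Cr²⁺]^2); log Q = -2.300.
E = E° − (0.0592/n) log Q = +0.97 − (0.0592/2)(-2.300) = +1.038 V.

+1.038 V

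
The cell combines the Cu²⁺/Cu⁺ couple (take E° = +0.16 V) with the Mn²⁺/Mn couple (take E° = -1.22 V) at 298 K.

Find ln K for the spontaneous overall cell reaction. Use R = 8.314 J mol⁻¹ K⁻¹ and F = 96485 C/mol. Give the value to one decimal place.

107.5

Cathode: Cu²⁺/Cu⁺; anode: Mn²⁺/Mn. E°cell = (+0.16) − (-1.22) = +1.38 V, with n = 2.
ΔG° = −nFE° = −RT ln K, so ln K = nFE°/(RT) = (2)(96485)(+1.38) / ((8.314)(298)) = 107.484.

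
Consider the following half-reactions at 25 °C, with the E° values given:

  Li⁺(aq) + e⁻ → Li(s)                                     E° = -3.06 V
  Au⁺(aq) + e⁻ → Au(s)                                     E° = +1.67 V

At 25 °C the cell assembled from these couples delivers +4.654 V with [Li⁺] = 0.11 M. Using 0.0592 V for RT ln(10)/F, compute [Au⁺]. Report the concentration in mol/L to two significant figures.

Au⁺/Au is the cathode, Li⁺/Li the anode: E°cell = +4.73 V, n = 1.
Overall reaction: Au⁺(aq) + Li(s) → Au(s) + Li⁺(aq); Q = [Li⁺]^1/[Au⁺]^1.
From E = E° − (0.0592/n) log Q: log Q = (E° − E)·n/0.0592 = (+4.73 − (+4.654))·1/0.0592 = 1.2838.
So 1·log[Au⁺] = 1·log(0.11) − log Q = -0.9586 − (1.2838) = -2.2424; [Au⁺] = 10^(-2.2424) ≈ 0.0057 M.

0.0057 M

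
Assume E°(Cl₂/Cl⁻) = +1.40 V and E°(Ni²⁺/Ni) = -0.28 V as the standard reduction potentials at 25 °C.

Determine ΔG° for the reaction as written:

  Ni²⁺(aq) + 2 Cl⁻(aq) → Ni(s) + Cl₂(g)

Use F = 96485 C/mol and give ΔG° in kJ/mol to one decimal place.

As written, Ni²⁺/Ni is reduced (cathode) and Cl₂/Cl⁻ is oxidised (anode), so E°cell = (-0.28) − (+1.40) = -1.68 V.
Balancing electrons gives n = 2.
ΔG° = −nFE° = −(2)(96485)(-1.68) = 324,190 J = +324.2 kJ/mol.

+324.2 kJ/mol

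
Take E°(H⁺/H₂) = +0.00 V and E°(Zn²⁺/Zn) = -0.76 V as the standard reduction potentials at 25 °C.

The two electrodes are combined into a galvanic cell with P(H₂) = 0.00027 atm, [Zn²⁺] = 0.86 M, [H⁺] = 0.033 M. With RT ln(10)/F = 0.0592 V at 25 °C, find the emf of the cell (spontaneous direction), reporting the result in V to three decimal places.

H⁺/H₂ is the cathode (higher E°), Zn²⁺/Zn the anode: E°cell = +0.00 − (-0.76) = +0.76 V, n = 2.
Overall: 2 H⁺(aq) + Zn(s) → H₂(g) + Zn²⁺(aq)
Q = P(H₂)·[Zn²⁺] / ([H⁺]^2); log Q = -0.671.
E = E° − (0.0592/n) log Q = +0.76 − (0.0592/2)(-0.671) = +0.780 V.

+0.780 V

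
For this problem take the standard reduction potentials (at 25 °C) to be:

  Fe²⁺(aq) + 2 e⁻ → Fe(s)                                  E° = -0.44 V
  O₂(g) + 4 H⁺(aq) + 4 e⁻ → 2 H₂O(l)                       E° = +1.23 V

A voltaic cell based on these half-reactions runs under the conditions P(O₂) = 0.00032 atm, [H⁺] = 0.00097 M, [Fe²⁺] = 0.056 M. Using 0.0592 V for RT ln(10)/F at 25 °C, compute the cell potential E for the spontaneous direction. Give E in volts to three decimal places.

+1.477 V

O₂/H₂O is the cathode (higher E°), Fe²⁺/Fe the anode: E°cell = +1.23 − (-0.44) = +1.67 V, n = 4.
Overall: O₂(g) + 4 H⁺(aq) + 2 Fe(s) → 2 H₂O(l) + 2 Fe²⁺(aq)
Q = [Fe²⁺]^2 / (P(O₂)·[H⁺]^4); log Q = 13.044.
E = E° − (0.0592/n) log Q = +1.67 − (0.0592/4)(13.044) = +1.477 V.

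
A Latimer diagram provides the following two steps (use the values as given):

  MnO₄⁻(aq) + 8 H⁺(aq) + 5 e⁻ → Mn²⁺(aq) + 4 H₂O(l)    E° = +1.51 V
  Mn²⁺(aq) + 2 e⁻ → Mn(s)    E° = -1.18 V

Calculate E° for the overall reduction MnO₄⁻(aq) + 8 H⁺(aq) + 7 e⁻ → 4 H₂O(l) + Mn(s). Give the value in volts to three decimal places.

Since ΔG° = −nFE° is additive over sequential reductions, n₃E°₃ = n₁E°₁ + n₂E°₂.
E°₃ = (5×+1.51 + 2×-1.18) / 7 = (+5.190) / 7 = +0.741 V.

+0.741 V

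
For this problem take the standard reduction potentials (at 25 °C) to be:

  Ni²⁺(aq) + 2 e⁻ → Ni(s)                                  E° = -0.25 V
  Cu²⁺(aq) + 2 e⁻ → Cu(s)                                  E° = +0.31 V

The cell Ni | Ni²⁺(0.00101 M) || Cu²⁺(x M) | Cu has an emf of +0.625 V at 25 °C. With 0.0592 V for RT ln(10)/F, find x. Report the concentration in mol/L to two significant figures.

Cu²⁺/Cu is the cathode, Ni²⁺/Ni the anode: E°cell = +0.56 V, n = 2.
Overall reaction: Cu²⁺(aq) + Ni(s) → Cu(s) + Ni²⁺(aq); Q = [Ni²⁺]^1/[Cu²⁺]^1.
From E = E° − (0.0592/n) log Q: log Q = (E° − E)·n/0.0592 = (+0.56 − (+0.625))·2/0.0592 = -2.1959.
So 1·log[Cu²⁺] = 1·log(0.00101) − log Q = -2.9957 − (-2.1959) = -0.7998; [Cu²⁺] = 10^(-0.7998) ≈ 0.16 M.

0.16 M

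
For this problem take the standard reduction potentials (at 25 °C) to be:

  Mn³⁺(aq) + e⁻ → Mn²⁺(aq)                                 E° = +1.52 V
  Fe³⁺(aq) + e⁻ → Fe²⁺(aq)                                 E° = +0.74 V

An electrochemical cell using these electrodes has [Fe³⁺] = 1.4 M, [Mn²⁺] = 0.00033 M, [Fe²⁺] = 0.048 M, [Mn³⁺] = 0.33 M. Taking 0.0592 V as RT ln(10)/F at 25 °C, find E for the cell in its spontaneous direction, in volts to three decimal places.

+0.871 V

Mn³⁺/Mn²⁺ is the cathode (higher E°), Fe³⁺/Fe²⁺ the anode: E°cell = +1.52 − (+0.74) = +0.78 V, n = 1.
Overall: Mn³⁺(aq) + Fe²⁺(aq) → Mn²⁺(aq) + Fe³⁺(aq)
Q = [Mn²⁺]·[Fe³⁺] / ([Mn³⁺]·[Fe²⁺]); log Q = -1.535.
E = E° − (0.0592/n) log Q = +0.78 − (0.0592/1)(-1.535) = +0.871 V.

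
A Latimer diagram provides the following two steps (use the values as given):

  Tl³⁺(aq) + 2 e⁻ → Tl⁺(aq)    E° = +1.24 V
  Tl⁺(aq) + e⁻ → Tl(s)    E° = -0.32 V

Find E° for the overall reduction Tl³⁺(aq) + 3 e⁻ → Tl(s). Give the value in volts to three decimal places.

+0.720 V

Adding the free-energy changes (−nFE°) of the two steps gives −n₃FE°₃ = −n₁FE°₁ − n₂FE°₂.
E°₃ = (2×+1.24 + 1×-0.32) / 3 = (+2.160) / 3 = +0.720 V.
Simply averaging or adding the two E° values would be wrong; the electron-weighted sum is required.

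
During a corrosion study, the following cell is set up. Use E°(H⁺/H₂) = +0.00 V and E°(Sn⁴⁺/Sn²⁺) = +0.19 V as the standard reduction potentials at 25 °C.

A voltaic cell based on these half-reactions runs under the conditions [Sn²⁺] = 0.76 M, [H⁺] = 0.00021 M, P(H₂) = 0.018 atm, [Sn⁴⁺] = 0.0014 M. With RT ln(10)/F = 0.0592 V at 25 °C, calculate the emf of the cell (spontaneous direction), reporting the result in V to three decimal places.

Sn⁴⁺/Sn²⁺ is the cathode (higher E°), H⁺/H₂ the anode: E°cell = +0.19 − (+0.00) = +0.19 V, n = 2.
Overall: Sn⁴⁺(aq) + H₂(g) → Sn²⁺(aq) + 2 H⁺(aq)
Q = [Sn²⁺]·[H⁺]^2 / ([Sn⁴⁺]·P(H₂)); log Q = -2.876.
E = E° − (0.0592/n) log Q = +0.19 − (0.0592/2)(-2.876) = +0.275 V.

+0.275 V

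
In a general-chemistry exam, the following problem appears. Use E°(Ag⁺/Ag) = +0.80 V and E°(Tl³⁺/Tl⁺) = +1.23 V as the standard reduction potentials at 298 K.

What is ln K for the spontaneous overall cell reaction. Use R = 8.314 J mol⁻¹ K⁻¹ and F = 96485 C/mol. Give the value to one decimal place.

33.5

Cathode: Tl³⁺/Tl⁺; anode: Ag⁺/Ag. E°cell = (+1.23) − (+0.80) = +0.43 V, with n = 2.
ΔG° = −nFE° = −RT ln K, so ln K = nFE°/(RT) = (2)(96485)(+0.43) / ((8.314)(298)) = 33.491.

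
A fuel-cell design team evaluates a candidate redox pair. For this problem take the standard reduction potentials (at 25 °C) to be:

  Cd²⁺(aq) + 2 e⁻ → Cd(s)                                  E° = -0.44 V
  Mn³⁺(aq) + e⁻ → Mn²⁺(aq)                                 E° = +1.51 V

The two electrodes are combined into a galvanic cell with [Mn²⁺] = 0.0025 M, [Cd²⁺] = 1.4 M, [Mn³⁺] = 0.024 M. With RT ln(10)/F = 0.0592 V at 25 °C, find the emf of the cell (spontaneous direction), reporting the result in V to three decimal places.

+2.004 V

Mn³⁺/Mn²⁺ is the cathode (higher E°), Cd²⁺/Cd the anode: E°cell = +1.51 − (-0.44) = +1.95 V, n = 2.
Overall: 2 Mn³⁺(aq) + Cd(s) → 2 Mn²⁺(aq) + Cd²⁺(aq)
Q = [Mn²⁺]^2·[Cd²⁺] / ([Mn³⁺]^2); log Q = -1.818.
E = E° − (0.0592/n) log Q = +1.95 − (0.0592/2)(-1.818) = +2.004 V.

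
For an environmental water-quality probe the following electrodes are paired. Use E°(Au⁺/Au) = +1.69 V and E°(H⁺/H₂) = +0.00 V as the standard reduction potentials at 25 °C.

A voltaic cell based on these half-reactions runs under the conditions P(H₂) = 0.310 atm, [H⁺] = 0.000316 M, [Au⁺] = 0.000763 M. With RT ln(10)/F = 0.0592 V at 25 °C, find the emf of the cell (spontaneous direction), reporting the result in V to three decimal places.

+1.698 V

Au⁺/Au is the cathode (higher E°), H⁺/H₂ the anode: E°cell = +1.69 − (+0.00) = +1.69 V, n = 2.
Overall: 2 Au⁺(aq) + H₂(g) → 2 Au(s) + 2 H⁺(aq)
Q = [H⁺]^2 / ([Au⁺]^2·P(H₂)); log Q = -0.257.
E = E° − (0.0592/n) log Q = +1.69 − (0.0592/2)(-0.257) = +1.698 V.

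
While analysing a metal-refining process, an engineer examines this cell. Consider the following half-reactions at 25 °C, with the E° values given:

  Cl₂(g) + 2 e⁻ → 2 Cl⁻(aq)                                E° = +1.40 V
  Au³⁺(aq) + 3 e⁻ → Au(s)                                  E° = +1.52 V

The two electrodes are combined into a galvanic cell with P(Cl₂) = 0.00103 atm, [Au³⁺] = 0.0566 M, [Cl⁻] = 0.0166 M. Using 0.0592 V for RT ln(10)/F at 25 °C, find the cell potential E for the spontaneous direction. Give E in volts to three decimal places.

Au³⁺/Au is the cathode (higher E°), Cl₂/Cl⁻ the anode: E°cell = +1.52 − (+1.40) = +0.12 V, n = 6.
Overall: 2 Au³⁺(aq) + 6 Cl⁻(aq) → 2 Au(s) + 3 Cl₂(g)
Q = P(Cl₂)^3 / ([Au³⁺]^2·[Cl⁻]^6); log Q = 4.212.
E = E° − (0.0592/n) log Q = +0.12 − (0.0592/6)(4.212) = +0.078 V.

+0.078 V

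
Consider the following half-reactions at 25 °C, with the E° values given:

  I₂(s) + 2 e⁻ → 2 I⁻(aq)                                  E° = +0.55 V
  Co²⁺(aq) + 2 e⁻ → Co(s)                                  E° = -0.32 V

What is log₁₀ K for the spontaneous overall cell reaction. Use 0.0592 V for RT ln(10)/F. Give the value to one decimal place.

29.4

Cathode: I₂/I⁻; anode: Co²⁺/Co. E°cell = +0.87 V, n = 2.
log K = nE°cell / 0.0592 = (2)(+0.87) / 0.0592 = 29.4.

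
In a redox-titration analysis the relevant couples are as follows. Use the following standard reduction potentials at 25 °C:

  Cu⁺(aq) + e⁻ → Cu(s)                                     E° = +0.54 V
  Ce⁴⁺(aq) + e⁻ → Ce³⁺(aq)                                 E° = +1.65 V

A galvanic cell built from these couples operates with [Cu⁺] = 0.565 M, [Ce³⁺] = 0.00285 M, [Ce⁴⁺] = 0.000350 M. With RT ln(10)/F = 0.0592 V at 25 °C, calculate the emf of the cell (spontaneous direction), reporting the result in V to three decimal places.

+1.071 V

Ce⁴⁺/Ce³⁺ is the cathode (higher E°), Cu⁺/Cu the anode: E°cell = +1.65 − (+0.54) = +1.11 V, n = 1.
Overall: Ce⁴⁺(aq) + Cu(s) → Ce³⁺(aq) + Cu⁺(aq)
Q = [Ce³⁺]·[Cu⁺] / ([Ce⁴⁺]); log Q = 0.663.
E = E° − (0.0592/n) log Q = +1.11 − (0.0592/1)(0.663) = +1.071 V.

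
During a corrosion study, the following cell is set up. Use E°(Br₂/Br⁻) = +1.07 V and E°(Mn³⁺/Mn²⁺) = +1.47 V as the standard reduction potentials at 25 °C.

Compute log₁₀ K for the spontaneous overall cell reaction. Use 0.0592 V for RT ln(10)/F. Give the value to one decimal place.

Cathode: Mn³⁺/Mn²⁺; anode: Br₂/Br⁻. E°cell = +0.40 V, n = 2.
log K = nE°cell / 0.0592 = (2)(+0.40) / 0.0592 = 13.5.

13.5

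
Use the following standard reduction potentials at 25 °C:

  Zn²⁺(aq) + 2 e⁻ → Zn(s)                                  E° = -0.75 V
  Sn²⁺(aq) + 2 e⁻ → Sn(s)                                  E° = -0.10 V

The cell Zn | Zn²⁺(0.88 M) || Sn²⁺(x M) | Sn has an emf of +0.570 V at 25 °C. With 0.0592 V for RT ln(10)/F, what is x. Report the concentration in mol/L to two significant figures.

Sn²⁺/Sn is the cathode, Zn²⁺/Zn the anode: E°cell = +0.65 V, n = 2.
Overall reaction: Sn²⁺(aq) + Zn(s) → Sn(s) + Zn²⁺(aq); Q = [Zn²⁺]^1/[Sn²⁺]^1.
From E = E° − (0.0592/n) log Q: log Q = (E° − E)·n/0.0592 = (+0.65 − (+0.570))·2/0.0592 = 2.7027.
So 1·log[Sn²⁺] = 1·log(0.88) − log Q = -0.0555 − (2.7027) = -2.7582; [Sn²⁺] = 10^(-2.7582) ≈ 0.0017 M.

0.0017 M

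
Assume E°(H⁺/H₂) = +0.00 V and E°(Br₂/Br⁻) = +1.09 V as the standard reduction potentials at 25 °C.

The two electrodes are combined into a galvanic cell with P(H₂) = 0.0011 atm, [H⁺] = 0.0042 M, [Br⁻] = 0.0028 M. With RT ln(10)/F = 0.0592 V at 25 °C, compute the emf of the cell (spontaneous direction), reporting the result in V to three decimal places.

+1.294 V

Br₂/Br⁻ is the cathode (higher E°), H⁺/H₂ the anode: E°cell = +1.09 − (+0.00) = +1.09 V, n = 2.
Overall: Br₂(l) + H₂(g) → 2 Br⁻(aq) + 2 H⁺(aq)
Q = [Br⁻]^2·[H⁺]^2 / (P(H₂)); log Q = -6.901.
E = E° − (0.0592/n) log Q = +1.09 − (0.0592/2)(-6.901) = +1.294 V.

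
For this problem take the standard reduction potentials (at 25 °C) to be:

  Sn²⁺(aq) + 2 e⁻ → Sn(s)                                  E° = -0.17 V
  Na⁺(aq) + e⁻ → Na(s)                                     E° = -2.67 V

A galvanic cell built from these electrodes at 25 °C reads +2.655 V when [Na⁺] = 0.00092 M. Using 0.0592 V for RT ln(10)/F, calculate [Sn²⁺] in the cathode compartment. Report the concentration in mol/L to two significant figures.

0.15 M

Sn²⁺/Sn is the cathode, Na⁺/Na the anode: E°cell = +2.50 V, n = 2.
Overall reaction: Sn²⁺(aq) + 2 Na(s) → Sn(s) + 2 Na⁺(aq); Q = [Na⁺]^2/[Sn²⁺]^1.
From E = E° − (0.0592/n) log Q: log Q = (E° − E)·n/0.0592 = (+2.50 − (+2.655))·2/0.0592 = -5.2365.
So 1·log[Sn²⁺] = 2·log(0.00092) − log Q = -6.0724 − (-5.2365) = -0.8359; [Sn²⁺] = 10^(-0.8359) ≈ 0.15 M.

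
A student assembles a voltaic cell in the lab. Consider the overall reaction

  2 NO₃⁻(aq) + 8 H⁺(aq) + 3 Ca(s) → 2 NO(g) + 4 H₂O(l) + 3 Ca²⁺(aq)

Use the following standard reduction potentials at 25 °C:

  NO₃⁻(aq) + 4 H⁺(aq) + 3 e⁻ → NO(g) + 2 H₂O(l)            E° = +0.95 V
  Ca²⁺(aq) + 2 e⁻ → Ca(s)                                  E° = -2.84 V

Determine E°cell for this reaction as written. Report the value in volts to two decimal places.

The NO₃⁻/NO couple has the higher reduction potential, so it is the cathode; Ca²⁺/Ca is oxidised at the anode.
E°cell = E°(cathode) − E°(anode) = (+0.95) − (-2.84) = +3.79 V.
Since E°cell > 0, the reaction is spontaneous under standard conditions.

+3.79 V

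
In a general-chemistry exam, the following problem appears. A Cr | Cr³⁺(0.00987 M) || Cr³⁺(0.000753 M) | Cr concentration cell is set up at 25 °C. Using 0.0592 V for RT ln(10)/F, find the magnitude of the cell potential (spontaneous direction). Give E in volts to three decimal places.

+0.022 V

For a concentration cell E°cell = 0. The 0.00987 M side is the cathode (reduction is favoured where [Cr³⁺] is higher).
With n = 3, E = −(0.0592/3) log([Cr³⁺]ₐₙ/[Cr³⁺]꜀ₐₜ) = −(0.0592/3) log(0.000753/0.00987) = −(0.0592/3)(-1.118) = +0.022 V.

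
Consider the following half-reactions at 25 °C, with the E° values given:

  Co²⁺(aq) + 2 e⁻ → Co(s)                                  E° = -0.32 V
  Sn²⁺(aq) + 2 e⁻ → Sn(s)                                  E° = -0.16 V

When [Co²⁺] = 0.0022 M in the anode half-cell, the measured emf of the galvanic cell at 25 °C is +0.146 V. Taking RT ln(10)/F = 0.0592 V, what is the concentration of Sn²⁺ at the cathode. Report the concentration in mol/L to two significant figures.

0.00074 M

Sn²⁺/Sn is the cathode, Co²⁺/Co the anode: E°cell = +0.16 V, n = 2.
Overall reaction: Sn²⁺(aq) + Co(s) → Sn(s) + Co²⁺(aq); Q = [Co²⁺]^1/[Sn²⁺]^1.
From E = E° − (0.0592/n) log Q: log Q = (E° − E)·n/0.0592 = (+0.16 − (+0.146))·2/0.0592 = 0.4730.
So 1·log[Sn²⁺] = 1·log(0.0022) − log Q = -2.6576 − (0.4730) = -3.1306; [Sn²⁺] = 10^(-3.1306) ≈ 0.00074 M.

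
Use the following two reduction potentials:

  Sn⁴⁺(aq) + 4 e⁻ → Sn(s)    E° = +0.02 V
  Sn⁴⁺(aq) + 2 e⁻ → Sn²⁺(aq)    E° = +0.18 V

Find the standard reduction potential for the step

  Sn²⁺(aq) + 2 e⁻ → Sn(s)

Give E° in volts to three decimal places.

-0.140 V

Sequential free energies add, so n₃E°₃ = n₁E°₁ + n₂E°₂.
With n₃ = 4, and the known step contributing 2×(+0.18) V, the unknown satisfies 2·E° = 4×(+0.02) − 2×(+0.18) = -0.280.
E° = -0.280 / 2 = -0.140 V.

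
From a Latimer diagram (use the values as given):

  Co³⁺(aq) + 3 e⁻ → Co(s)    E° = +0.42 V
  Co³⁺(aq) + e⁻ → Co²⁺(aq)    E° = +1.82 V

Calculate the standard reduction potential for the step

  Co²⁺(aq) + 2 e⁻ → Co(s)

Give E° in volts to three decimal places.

-0.280 V

Sequential free energies add, so n₃E°₃ = n₁E°₁ + n₂E°₂.
With n₃ = 3, and the known step contributing 1×(+1.82) V, the unknown satisfies 2·E° = 3×(+0.42) − 1×(+1.82) = -0.560.
E° = -0.560 / 2 = -0.280 V.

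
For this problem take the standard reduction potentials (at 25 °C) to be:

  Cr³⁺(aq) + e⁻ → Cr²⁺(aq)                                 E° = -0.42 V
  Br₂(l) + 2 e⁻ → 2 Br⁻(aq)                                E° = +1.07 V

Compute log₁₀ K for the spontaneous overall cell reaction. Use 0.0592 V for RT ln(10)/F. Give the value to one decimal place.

Cathode: Br₂/Br⁻; anode: Cr³⁺/Cr²⁺. E°cell = +1.49 V, n = 2.
log K = nE°cell / 0.0592 = (2)(+1.49) / 0.0592 = 50.3.

50.3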